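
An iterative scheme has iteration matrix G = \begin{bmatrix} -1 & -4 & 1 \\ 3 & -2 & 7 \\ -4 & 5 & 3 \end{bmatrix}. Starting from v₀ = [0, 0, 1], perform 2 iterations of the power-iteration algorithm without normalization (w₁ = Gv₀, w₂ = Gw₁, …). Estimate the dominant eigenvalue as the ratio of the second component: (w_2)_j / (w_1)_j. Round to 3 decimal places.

1.429

w1 = Gv₀ = ((-1)·0 + (-4)·0 + 1·1; 3·0 + (-2)·0 + 7·1; (-4)·0 + 5·0 + 3·1) = (1, 7, 3)
w2 = Gw1 = ((-1)·1 + (-4)·7 + 1·3; 3·1 + (-2)·7 + 7·3; (-4)·1 + 5·7 + 3·3) = (-26, 10, 40)
Ratio at component: 10 / 7 = 1.429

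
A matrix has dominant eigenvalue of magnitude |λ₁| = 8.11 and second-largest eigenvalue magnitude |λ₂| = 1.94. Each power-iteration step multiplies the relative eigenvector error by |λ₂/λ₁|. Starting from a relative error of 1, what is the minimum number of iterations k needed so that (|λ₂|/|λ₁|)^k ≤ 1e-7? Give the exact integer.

|λ₂/λ₁| = 1.94/8.11 = 0.23921
Need k ≥ ln(1e-7) / ln(0.23921) = -16.1181 / -1.4304 ≈ 11.268
Smallest integer k satisfying the bound: 12

12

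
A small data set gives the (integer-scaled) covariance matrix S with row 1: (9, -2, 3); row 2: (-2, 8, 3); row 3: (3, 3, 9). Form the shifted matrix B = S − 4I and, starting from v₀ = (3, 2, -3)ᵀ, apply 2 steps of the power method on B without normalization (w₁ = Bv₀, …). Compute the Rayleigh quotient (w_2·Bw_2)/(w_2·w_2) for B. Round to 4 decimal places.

B = S − 4I has rows (5, -2, 3); (-2, 4, 3); (3, 3, 5)
w1 = Bv₀ = (2, -7, 0)
w2 = Bw1 = (24, -32, -15)
Bw2 = (139, -221, -99)
w2·Bw2 = 11893; w2·w2 = 1825; μ ≈ 11893/1825 = 6.5167

μ ≈ 6.5167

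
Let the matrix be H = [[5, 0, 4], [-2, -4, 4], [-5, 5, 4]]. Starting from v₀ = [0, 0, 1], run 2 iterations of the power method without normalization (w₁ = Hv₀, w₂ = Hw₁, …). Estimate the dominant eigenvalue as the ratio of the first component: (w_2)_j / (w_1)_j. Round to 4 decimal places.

9.0000

w1 = Hv₀ = (5·0 + 0·0 + 4·1; (-2)·0 + (-4)·0 + 4·1; (-5)·0 + 5·0 + 4·1) = (4, 4, 4)
w2 = Hw1 = (5·4 + 0·4 + 4·4; (-2)·4 + (-4)·4 + 4·4; (-5)·4 + 5·4 + 4·4) = (36, -8, 16)
Ratio at component: 36 / 4 = 9.0000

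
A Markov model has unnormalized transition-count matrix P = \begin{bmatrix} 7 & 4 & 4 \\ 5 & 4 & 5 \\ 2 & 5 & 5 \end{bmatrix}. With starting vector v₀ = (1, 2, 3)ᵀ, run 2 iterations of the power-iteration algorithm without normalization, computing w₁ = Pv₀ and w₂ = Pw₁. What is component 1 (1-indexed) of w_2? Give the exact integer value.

w1 = Pv₀ = (7·1 + 4·2 + 4·3; 5·1 + 4·2 + 5·3; 2·1 + 5·2 + 5·3) = (27, 28, 27)
w2 = Pw1 = (7·27 + 4·28 + 4·27; 5·27 + 4·28 + 5·27; 2·27 + 5·28 + 5·27) = (409, 382, 329)
The requested component of w2 is 409.

409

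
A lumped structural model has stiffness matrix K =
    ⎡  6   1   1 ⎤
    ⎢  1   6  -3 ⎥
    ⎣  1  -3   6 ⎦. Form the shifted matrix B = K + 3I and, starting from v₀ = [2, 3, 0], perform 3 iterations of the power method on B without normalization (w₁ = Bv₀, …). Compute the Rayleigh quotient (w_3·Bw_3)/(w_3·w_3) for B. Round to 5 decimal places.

B = K + 3I has rows (9, 1, 1); (1, 9, -3); (1, -3, 9)
w1 = Bv₀ = (21, 29, -7)
w2 = Bw1 = (211, 303, -129)
w3 = Bw2 = (2073, 3325, -1859)
Bw3 = (20123, 37575, -24633)
w3·Bw3 = 212444601; w3·w3 = 18808835; μ ≈ 212444601/18808835 = 11.29494

11.29494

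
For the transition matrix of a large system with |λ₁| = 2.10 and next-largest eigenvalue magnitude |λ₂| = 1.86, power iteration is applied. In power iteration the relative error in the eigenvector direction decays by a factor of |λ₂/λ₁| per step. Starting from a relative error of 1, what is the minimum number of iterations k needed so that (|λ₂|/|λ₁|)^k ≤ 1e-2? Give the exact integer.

|λ₂/λ₁| = 1.86/2.10 = 0.88571
Need k ≥ ln(1e-2) / ln(0.88571) = -4.6052 / -0.1214 ≈ 37.946
Smallest integer k satisfying the bound: 38

38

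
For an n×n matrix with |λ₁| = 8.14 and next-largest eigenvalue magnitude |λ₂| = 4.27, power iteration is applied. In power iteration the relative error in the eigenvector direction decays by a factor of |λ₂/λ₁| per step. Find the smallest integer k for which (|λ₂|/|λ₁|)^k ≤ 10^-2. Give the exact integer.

8

|λ₂/λ₁| = 4.27/8.14 = 0.52457
Need k ≥ ln(10^-2) / ln(0.52457) = -4.6052 / -0.6452 ≈ 7.138
Smallest integer k satisfying the bound: 8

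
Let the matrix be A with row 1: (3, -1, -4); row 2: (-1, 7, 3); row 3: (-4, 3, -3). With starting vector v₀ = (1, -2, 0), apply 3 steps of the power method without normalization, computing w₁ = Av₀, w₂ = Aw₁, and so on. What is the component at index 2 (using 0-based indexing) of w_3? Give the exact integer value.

w1 = Av₀ = (5, -15, -10)
w2 = Aw1 = (70, -140, -35)
w3 = Aw2 = (490, -1155, -595)
The requested component of w3 is -595.

-595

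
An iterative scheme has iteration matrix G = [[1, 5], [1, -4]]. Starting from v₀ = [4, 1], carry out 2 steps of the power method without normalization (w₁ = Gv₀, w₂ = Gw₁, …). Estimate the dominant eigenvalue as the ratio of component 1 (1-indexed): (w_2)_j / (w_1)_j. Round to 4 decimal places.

1.0000

w1 = Gv₀ = (9, 0)
w2 = Gw1 = (9, 9)
Ratio at component: 9 / 9 = 1.0000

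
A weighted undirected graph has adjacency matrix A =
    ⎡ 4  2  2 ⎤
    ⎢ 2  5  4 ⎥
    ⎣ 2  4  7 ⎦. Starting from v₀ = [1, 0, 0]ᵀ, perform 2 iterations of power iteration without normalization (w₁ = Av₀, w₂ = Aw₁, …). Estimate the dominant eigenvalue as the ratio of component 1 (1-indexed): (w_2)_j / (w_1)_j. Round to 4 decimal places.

w1 = Av₀ = (4·1 + 2·0 + 2·0; 2·1 + 5·0 + 4·0; 2·1 + 4·0 + 7·0) = (4, 2, 2)
w2 = Aw1 = (4·4 + 2·2 + 2·2; 2·4 + 5·2 + 4·2; 2·4 + 4·2 + 7·2) = (24, 26, 30)
Ratio at component: 24 / 4 = 6.0000

6.0000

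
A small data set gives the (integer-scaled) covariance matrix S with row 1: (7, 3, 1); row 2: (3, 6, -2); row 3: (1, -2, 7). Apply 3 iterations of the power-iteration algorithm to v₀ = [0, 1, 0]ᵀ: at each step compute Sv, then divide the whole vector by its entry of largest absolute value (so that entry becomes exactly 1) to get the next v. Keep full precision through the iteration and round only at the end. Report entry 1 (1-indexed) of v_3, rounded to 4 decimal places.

0.8492

Sv0 = (3.00000, 6.00000, -2.00000); divide by 6.00000 → v1 = (0.50000, 1.00000, -0.33333)
Sv1 = (6.16667, 8.16667, -3.83333); divide by 8.16667 → v2 = (0.75510, 1.00000, -0.46939)
Sv2 = (7.81633, 9.20408, -4.53061); divide by 9.20408 → v3 = (0.84922, 1.00000, -0.49224)
Requested entry of v3: 383/451 = 0.8492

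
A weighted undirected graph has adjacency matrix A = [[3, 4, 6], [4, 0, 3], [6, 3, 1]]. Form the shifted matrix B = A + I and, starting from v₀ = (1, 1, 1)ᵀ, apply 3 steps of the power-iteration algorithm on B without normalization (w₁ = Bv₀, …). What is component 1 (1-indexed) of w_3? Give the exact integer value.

1784

B = A + I has rows (4, 4, 6); (4, 1, 3); (6, 3, 2)
w1 = Bv₀ = (4·1 + 4·1 + 6·1; 4·1 + 1·1 + 3·1; 6·1 + 3·1 + 2·1) = (14, 8, 11)
w2 = Bw1 = (4·14 + 4·8 + 6·11; 4·14 + 1·8 + 3·11; 6·14 + 3·8 + 2·11) = (154, 97, 130)
w3 = Bw2 = (1784, 1103, 1475)
Requested component of w3: 1784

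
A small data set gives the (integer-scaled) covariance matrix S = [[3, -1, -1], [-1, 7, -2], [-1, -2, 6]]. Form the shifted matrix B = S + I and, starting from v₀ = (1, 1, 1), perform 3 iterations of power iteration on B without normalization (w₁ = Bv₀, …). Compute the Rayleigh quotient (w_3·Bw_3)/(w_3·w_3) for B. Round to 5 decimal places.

μ ≈ 7.36891

B = S + I has rows (4, -1, -1); (-1, 8, -2); (-1, -2, 7)
w1 = Bv₀ = (4·1 + (-1)·1 + (-1)·1; (-1)·1 + 8·1 + (-2)·1; (-1)·1 + (-2)·1 + 7·1) = (2, 5, 4)
w2 = Bw1 = (4·2 + (-1)·5 + (-1)·4; (-1)·2 + 8·5 + (-2)·4; (-1)·2 + (-2)·5 + 7·4) = (-1, 30, 16)
w3 = Bw2 = (-50, 209, 53)
Bw3 = (-462, 1616, 3)
w3·Bw3 = 361003; w3·w3 = 48990; μ ≈ 361003/48990 = 7.36891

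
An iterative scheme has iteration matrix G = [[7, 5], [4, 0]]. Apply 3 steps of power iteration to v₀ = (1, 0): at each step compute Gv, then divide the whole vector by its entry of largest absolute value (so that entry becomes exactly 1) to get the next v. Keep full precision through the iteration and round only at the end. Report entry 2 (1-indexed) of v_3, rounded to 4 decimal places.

0.4430

Gv0 = (7.00000, 4.00000); divide by 7.00000 → v1 = (1.00000, 0.57143)
Gv1 = (9.85714, 4.00000); divide by 9.85714 → v2 = (1.00000, 0.40580)
Gv2 = (9.02899, 4.00000); divide by 9.02899 → v3 = (1.00000, 0.44302)
Requested entry of v3: 276/623 = 0.4430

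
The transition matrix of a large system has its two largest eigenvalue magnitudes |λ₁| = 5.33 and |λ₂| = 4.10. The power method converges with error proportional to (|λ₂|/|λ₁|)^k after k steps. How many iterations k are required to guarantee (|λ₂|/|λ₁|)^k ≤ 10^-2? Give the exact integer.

|λ₂/λ₁| = 4.10/5.33 = 0.76923
Need k ≥ ln(10^-2) / ln(0.76923) = -4.6052 / -0.2624 ≈ 17.553
Smallest integer k satisfying the bound: 18

18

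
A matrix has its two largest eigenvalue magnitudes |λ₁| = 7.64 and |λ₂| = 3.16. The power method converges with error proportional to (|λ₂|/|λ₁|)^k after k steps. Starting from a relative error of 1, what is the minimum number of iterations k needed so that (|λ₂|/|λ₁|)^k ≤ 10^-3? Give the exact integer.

8

|λ₂/λ₁| = 3.16/7.64 = 0.41361
Need k ≥ ln(10^-3) / ln(0.41361) = -6.9078 / -0.8828 ≈ 7.825
Smallest integer k satisfying the bound: 8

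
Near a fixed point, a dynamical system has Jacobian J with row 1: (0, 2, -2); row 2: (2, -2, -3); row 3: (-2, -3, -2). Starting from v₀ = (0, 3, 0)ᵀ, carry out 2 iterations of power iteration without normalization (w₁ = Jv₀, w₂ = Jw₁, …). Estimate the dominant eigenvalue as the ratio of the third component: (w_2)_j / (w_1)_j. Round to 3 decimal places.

λ ≈ -2.667

w1 = Jv₀ = (0·0 + 2·3 + (-2)·0; 2·0 + (-2)·3 + (-3)·0; (-2)·0 + (-3)·3 + (-2)·0) = (6, -6, -9)
w2 = Jw1 = (0·6 + 2·(-6) + (-2)·(-9); 2·6 + (-2)·(-6) + (-3)·(-9); (-2)·6 + (-3)·(-6) + (-2)·(-9)) = (6, 51, 24)
Ratio at component: 24 / -9 = -2.667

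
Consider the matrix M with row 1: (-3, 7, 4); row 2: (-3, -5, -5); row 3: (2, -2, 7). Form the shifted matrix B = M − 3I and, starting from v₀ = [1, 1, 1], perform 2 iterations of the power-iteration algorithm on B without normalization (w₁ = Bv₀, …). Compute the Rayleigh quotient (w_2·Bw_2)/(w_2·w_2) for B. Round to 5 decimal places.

B = M − 3I has rows (-6, 7, 4); (-3, -8, -5); (2, -2, 4)
w1 = Bv₀ = (5, -16, 4)
w2 = Bw1 = (-126, 93, 58)
Bw2 = (1639, -656, -206)
w2·Bw2 = -279470; w2·w2 = 27889; μ ≈ -279470/27889 = -10.02080

μ ≈ -10.02080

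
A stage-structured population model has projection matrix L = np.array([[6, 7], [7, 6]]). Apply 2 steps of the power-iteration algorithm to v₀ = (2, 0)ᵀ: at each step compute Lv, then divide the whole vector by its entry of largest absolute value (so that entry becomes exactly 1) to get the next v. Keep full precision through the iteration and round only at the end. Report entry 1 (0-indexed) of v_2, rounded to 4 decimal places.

Lv0 = (12.00000, 14.00000); divide by 14.00000 → v1 = (0.85714, 1.00000)
Lv1 = (12.14286, 12.00000); divide by 12.14286 → v2 = (1.00000, 0.98824)
Requested entry of v2: 168/170 = 0.9882

0.9882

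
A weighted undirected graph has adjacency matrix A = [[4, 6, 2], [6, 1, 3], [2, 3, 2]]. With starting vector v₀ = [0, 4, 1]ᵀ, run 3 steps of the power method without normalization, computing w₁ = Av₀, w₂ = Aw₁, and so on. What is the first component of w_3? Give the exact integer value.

w1 = Av₀ = (4·0 + 6·4 + 2·1; 6·0 + 1·4 + 3·1; 2·0 + 3·4 + 2·1) = (26, 7, 14)
w2 = Aw1 = (4·26 + 6·7 + 2·14; 6·26 + 1·7 + 3·14; 2·26 + 3·7 + 2·14) = (174, 205, 101)
w3 = Aw2 = (2128, 1552, 1165)
The requested component of w3 is 2128.

2128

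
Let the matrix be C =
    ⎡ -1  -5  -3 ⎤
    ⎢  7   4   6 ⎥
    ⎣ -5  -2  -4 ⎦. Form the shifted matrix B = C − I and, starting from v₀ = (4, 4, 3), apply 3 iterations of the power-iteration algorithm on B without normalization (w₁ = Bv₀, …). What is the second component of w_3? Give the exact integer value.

66

B = C − I has rows (-2, -5, -3); (7, 3, 6); (-5, -2, -5)
w1 = Bv₀ = (-37, 58, -43)
w2 = Bw1 = (-87, -343, 284)
w3 = Bw2 = (1037, 66, -299)
Requested component of w3: 66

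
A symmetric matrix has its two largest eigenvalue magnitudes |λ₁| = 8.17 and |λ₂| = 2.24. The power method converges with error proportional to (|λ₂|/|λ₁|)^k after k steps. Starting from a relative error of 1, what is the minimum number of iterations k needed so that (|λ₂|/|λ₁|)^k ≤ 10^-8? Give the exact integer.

|λ₂/λ₁| = 2.24/8.17 = 0.27417
Need k ≥ ln(10^-8) / ln(0.27417) = -18.4207 / -1.2940 ≈ 14.236
Smallest integer k satisfying the bound: 15

15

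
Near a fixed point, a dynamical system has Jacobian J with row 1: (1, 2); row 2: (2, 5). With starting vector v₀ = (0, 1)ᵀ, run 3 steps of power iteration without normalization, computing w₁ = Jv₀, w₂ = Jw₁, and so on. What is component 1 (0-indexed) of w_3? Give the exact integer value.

w1 = Jv₀ = (2, 5)
w2 = Jw1 = (12, 29)
w3 = Jw2 = (70, 169)
The requested component of w3 is 169.

169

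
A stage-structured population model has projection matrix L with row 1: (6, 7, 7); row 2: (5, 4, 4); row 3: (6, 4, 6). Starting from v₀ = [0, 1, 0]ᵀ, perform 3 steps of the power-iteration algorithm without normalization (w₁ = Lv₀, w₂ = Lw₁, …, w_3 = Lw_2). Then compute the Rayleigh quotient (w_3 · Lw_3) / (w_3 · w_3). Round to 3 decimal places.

w1 = Lv₀ = (7, 4, 4)
w2 = Lw1 = (98, 67, 82)
w3 = Lw2 = (1631, 1086, 1348)
Lw3 = (26824, 17891, 22218)
w3·Lw3 = 1631·26824 + 1086·17891 + 1348·22218 = 93129434; w3·w3 = 1631·1631 + 1086·1086 + 1348·1348 = 5656661
λ ≈ 93129434/5656661 = 16.464

λ ≈ 16.464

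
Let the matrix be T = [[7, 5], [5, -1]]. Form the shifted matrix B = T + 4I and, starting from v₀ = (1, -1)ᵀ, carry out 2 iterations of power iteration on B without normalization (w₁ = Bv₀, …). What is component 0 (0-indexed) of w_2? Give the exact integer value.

76

B = T + 4I has rows (11, 5); (5, 3)
w1 = Bv₀ = (11·1 + 5·(-1); 5·1 + 3·(-1)) = (6, 2)
w2 = Bw1 = (11·6 + 5·2; 5·6 + 3·2) = (76, 36)
Requested component of w2: 76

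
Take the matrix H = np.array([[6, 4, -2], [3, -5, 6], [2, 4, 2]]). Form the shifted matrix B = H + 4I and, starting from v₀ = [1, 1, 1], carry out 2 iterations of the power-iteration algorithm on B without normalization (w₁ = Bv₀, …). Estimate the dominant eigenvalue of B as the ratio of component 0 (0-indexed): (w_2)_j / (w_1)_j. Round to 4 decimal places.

μ ≈ 10.6667

B = H + 4I has rows (10, 4, -2); (3, -1, 6); (2, 4, 6)
w1 = Bv₀ = (10·1 + 4·1 + (-2)·1; 3·1 + (-1)·1 + 6·1; 2·1 + 4·1 + 6·1) = (12, 8, 12)
w2 = Bw1 = (10·12 + 4·8 + (-2)·12; 3·12 + (-1)·8 + 6·12; 2·12 + 4·8 + 6·12) = (128, 100, 128)
Ratio: 128/12 = 10.6667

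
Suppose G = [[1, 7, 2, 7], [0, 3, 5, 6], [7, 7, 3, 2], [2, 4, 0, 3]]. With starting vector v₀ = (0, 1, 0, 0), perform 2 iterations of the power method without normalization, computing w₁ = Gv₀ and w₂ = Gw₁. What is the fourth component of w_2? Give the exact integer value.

38

w1 = Gv₀ = (7, 3, 7, 4)
w2 = Gw1 = (70, 68, 99, 38)
The requested component of w2 is 38.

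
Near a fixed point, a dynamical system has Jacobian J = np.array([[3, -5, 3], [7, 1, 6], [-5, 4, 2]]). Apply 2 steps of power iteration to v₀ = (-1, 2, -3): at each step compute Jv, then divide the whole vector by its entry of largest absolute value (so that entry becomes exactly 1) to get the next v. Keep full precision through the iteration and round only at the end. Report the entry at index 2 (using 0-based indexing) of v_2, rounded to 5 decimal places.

Jv0 = (-22.000000, -23.000000, 7.000000); divide by -23.000000 → v1 = (0.956522, 1.000000, -0.304348)
Jv1 = (-3.043478, 5.869565, -1.391304); divide by 5.869565 → v2 = (-0.518519, 1.000000, -0.237037)
Requested entry of v2: 32/-135 = -0.23704

-0.23704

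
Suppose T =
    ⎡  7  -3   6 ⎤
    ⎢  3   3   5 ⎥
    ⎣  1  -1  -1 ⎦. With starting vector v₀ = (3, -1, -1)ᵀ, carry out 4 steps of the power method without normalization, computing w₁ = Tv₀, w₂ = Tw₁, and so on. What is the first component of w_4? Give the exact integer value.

4338

w1 = Tv₀ = (7·3 + (-3)·(-1) + 6·(-1); 3·3 + 3·(-1) + 5·(-1); 1·3 + (-1)·(-1) + (-1)·(-1)) = (18, 1, 5)
w2 = Tw1 = (7·18 + (-3)·1 + 6·5; 3·18 + 3·1 + 5·5; 1·18 + (-1)·1 + (-1)·5) = (153, 82, 12)
w3 = Tw2 = (897, 765, 59)
w4 = Tw3 = (4338, 5281, 73)
The requested component of w4 is 4338.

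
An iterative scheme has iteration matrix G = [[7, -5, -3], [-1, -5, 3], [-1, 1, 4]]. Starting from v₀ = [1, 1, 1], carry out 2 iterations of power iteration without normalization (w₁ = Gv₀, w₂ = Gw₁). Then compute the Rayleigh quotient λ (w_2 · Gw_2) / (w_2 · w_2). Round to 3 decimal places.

w1 = Gv₀ = (7·1 + (-5)·1 + (-3)·1; (-1)·1 + (-5)·1 + 3·1; (-1)·1 + 1·1 + 4·1) = (-1, -3, 4)
w2 = Gw1 = (7·(-1) + (-5)·(-3) + (-3)·4; (-1)·(-1) + (-5)·(-3) + 3·4; (-1)·(-1) + 1·(-3) + 4·4) = (-4, 28, 14)
Gw2 = (-210, -94, 88)
w2·Gw2 = (-4)·(-210) + 28·(-94) + 14·88 = -560; w2·w2 = (-4)·(-4) + 28·28 + 14·14 = 996
λ ≈ -560/996 = -0.562

λ ≈ -0.562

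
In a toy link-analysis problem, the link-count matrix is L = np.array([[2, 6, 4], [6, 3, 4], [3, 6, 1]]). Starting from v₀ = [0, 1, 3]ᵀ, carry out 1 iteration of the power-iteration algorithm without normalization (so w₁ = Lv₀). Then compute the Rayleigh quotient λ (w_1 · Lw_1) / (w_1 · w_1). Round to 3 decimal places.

w1 = Lv₀ = (18, 15, 9)
Lw1 = (162, 189, 153)
w1·Lw1 = 18·162 + 15·189 + 9·153 = 7128; w1·w1 = 18·18 + 15·15 + 9·9 = 630
λ ≈ 7128/630 = 11.314

11.314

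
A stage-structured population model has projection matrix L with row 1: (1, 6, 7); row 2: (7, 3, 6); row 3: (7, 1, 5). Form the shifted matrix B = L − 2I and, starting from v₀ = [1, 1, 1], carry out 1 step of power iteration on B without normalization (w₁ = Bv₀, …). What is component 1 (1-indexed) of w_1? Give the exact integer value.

B = L − 2I has rows (-1, 6, 7); (7, 1, 6); (7, 1, 3)
w1 = Bv₀ = ((-1)·1 + 6·1 + 7·1; 7·1 + 1·1 + 6·1; 7·1 + 1·1 + 3·1) = (12, 14, 11)
Requested component of w1: 12

12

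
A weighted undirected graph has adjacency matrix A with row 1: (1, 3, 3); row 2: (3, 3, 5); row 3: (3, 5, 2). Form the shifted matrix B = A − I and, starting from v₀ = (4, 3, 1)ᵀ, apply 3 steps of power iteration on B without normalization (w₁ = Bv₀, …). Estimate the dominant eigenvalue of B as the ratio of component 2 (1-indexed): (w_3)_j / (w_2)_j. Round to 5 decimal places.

B = A − I has rows (0, 3, 3); (3, 2, 5); (3, 5, 1)
w1 = Bv₀ = (0·4 + 3·3 + 3·1; 3·4 + 2·3 + 5·1; 3·4 + 5·3 + 1·1) = (12, 23, 28)
w2 = Bw1 = (0·12 + 3·23 + 3·28; 3·12 + 2·23 + 5·28; 3·12 + 5·23 + 1·28) = (153, 222, 179)
w3 = Bw2 = (1203, 1798, 1748)
Ratio: 1798/222 = 8.09910

μ ≈ 8.09910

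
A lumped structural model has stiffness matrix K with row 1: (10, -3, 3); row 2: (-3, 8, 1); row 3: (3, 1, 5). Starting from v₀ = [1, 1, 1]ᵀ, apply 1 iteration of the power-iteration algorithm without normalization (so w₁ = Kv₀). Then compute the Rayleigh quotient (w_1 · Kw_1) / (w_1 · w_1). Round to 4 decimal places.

w1 = Kv₀ = (10·1 + (-3)·1 + 3·1; (-3)·1 + 8·1 + 1·1; 3·1 + 1·1 + 5·1) = (10, 6, 9)
Kw1 = (109, 27, 81)
w1·Kw1 = 10·109 + 6·27 + 9·81 = 1981; w1·w1 = 10·10 + 6·6 + 9·9 = 217
λ ≈ 1981/217 = 9.1290

9.1290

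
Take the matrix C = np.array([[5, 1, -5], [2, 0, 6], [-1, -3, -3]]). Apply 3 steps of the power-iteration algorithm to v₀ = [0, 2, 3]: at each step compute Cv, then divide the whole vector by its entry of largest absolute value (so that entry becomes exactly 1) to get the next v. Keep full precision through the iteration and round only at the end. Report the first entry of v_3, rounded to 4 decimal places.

Cv0 = (-13.00000, 18.00000, -15.00000); divide by 18.00000 → v1 = (-0.72222, 1.00000, -0.83333)
Cv1 = (1.55556, -6.44444, 0.22222); divide by -6.44444 → v2 = (-0.24138, 1.00000, -0.03448)
Cv2 = (-0.03448, -0.68966, -2.65517); divide by -2.65517 → v3 = (0.01299, 0.25974, 1.00000)
Requested entry of v3: 4/308 = 0.0130

0.0130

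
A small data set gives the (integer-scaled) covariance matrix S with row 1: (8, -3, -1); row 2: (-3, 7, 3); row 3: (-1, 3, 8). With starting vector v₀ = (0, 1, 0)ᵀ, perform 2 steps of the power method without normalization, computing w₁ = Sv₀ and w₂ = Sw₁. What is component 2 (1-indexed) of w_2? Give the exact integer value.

w1 = Sv₀ = (8·0 + (-3)·1 + (-1)·0; (-3)·0 + 7·1 + 3·0; (-1)·0 + 3·1 + 8·0) = (-3, 7, 3)
w2 = Sw1 = (8·(-3) + (-3)·7 + (-1)·3; (-3)·(-3) + 7·7 + 3·3; (-1)·(-3) + 3·7 + 8·3) = (-48, 67, 48)
The requested component of w2 is 67.

67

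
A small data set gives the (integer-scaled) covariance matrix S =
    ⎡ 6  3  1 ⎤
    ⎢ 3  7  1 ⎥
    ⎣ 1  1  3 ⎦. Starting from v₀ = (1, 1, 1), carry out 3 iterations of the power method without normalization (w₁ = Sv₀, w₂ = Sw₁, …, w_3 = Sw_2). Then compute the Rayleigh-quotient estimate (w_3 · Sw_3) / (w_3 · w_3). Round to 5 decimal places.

w1 = Sv₀ = (10, 11, 5)
w2 = Sw1 = (98, 112, 36)
w3 = Sw2 = (960, 1114, 318)
Sw3 = (9420, 10996, 3028)
w3·Sw3 = 960·9420 + 1114·10996 + 318·3028 = 22255648; w3·w3 = 960·960 + 1114·1114 + 318·318 = 2263720
λ ≈ 22255648/2263720 = 9.83145

9.83145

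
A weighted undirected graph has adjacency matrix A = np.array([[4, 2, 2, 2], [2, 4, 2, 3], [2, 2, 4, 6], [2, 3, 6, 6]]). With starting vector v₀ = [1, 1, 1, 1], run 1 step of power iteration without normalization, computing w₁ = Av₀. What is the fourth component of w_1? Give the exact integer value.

w1 = Av₀ = (4·1 + 2·1 + 2·1 + 2·1; 2·1 + 4·1 + 2·1 + 3·1; 2·1 + 2·1 + 4·1 + 6·1; 2·1 + 3·1 + 6·1 + 6·1) = (10, 11, 14, 17)
The requested component of w1 is 17.

17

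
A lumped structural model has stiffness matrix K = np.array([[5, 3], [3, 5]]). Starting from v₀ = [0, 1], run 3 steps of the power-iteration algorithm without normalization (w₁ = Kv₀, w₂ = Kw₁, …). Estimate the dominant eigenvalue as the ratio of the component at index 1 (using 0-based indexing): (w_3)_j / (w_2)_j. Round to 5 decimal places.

w1 = Kv₀ = (3, 5)
w2 = Kw1 = (30, 34)
w3 = Kw2 = (252, 260)
Ratio at component: 260 / 34 = 7.64706

7.64706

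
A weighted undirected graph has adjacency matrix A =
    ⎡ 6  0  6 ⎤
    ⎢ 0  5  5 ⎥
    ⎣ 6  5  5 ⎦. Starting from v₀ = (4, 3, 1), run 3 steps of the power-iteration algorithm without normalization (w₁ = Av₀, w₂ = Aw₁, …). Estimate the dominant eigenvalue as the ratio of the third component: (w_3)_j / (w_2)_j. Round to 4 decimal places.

λ ≈ 13.5280

w1 = Av₀ = (30, 20, 44)
w2 = Aw1 = (444, 320, 500)
w3 = Aw2 = (5664, 4100, 6764)
Ratio at component: 6764 / 500 = 13.5280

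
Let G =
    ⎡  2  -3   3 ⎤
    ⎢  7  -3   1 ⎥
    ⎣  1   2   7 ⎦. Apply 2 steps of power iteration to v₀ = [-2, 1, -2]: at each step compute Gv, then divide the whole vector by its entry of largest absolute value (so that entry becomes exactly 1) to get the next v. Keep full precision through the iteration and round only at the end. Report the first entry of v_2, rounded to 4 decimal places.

Gv0 = (-13.00000, -19.00000, -14.00000); divide by -19.00000 → v1 = (0.68421, 1.00000, 0.73684)
Gv1 = (0.57895, 2.52632, 7.84211); divide by 7.84211 → v2 = (0.07383, 0.32215, 1.00000)
Requested entry of v2: -11/-149 = 0.0738

0.0738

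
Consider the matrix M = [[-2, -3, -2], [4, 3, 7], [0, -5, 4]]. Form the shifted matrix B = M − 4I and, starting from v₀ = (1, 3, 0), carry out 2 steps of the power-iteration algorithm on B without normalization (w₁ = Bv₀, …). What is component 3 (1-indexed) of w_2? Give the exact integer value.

B = M − 4I has rows (-6, -3, -2); (4, -1, 7); (0, -5, 0)
w1 = Bv₀ = ((-6)·1 + (-3)·3 + (-2)·0; 4·1 + (-1)·3 + 7·0; 0·1 + (-5)·3 + 0·0) = (-15, 1, -15)
w2 = Bw1 = ((-6)·(-15) + (-3)·1 + (-2)·(-15); 4·(-15) + (-1)·1 + 7·(-15); 0·(-15) + (-5)·1 + 0·(-15)) = (117, -166, -5)
Requested component of w2: -5

-5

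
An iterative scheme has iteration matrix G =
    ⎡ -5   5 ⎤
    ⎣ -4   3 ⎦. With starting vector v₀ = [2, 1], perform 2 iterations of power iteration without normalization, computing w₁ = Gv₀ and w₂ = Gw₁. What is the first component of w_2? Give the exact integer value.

0

w1 = Gv₀ = ((-5)·2 + 5·1; (-4)·2 + 3·1) = (-5, -5)
w2 = Gw1 = ((-5)·(-5) + 5·(-5); (-4)·(-5) + 3·(-5)) = (0, 5)
The requested component of w2 is 0.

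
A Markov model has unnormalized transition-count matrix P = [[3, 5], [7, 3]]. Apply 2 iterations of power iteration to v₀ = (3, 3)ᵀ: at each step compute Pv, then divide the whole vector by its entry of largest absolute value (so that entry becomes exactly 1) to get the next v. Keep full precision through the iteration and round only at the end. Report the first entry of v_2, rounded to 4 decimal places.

Pv0 = (24.00000, 30.00000); divide by 30.00000 → v1 = (0.80000, 1.00000)
Pv1 = (7.40000, 8.60000); divide by 8.60000 → v2 = (0.86047, 1.00000)
Requested entry of v2: 222/258 = 0.8605

0.8605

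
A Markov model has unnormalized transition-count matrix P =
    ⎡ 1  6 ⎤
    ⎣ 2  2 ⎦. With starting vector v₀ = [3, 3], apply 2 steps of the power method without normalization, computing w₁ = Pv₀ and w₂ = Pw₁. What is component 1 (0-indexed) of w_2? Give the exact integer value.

66

w1 = Pv₀ = (1·3 + 6·3; 2·3 + 2·3) = (21, 12)
w2 = Pw1 = (1·21 + 6·12; 2·21 + 2·12) = (93, 66)
The requested component of w2 is 66.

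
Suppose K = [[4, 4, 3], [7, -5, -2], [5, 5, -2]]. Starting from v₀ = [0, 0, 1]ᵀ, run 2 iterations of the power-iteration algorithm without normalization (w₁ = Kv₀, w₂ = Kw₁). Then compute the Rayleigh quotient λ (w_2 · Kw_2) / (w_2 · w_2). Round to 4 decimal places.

-4.7634

w1 = Kv₀ = (3, -2, -2)
w2 = Kw1 = (-2, 35, 9)
Kw2 = (159, -207, 147)
w2·Kw2 = (-2)·159 + 35·(-207) + 9·147 = -6240; w2·w2 = (-2)·(-2) + 35·35 + 9·9 = 1310
λ ≈ -6240/1310 = -4.7634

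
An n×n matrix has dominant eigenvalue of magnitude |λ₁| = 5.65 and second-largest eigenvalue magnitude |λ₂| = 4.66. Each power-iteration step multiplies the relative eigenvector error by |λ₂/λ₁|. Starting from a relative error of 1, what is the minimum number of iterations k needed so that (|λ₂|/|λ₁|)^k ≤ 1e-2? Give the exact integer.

|λ₂/λ₁| = 4.66/5.65 = 0.82478
Need k ≥ ln(1e-2) / ln(0.82478) = -4.6052 / -0.1926 ≈ 23.906
Smallest integer k satisfying the bound: 24

24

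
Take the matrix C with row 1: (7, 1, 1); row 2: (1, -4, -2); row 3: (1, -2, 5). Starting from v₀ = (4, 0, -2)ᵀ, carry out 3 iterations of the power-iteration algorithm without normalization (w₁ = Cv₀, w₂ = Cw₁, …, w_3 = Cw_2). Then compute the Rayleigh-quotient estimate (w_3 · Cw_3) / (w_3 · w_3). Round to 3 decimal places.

w1 = Cv₀ = (26, 8, -6)
w2 = Cw1 = (184, 6, -20)
w3 = Cw2 = (1274, 200, 72)
Cw3 = (9190, 330, 1234)
w3·Cw3 = 1274·9190 + 200·330 + 72·1234 = 11862908; w3·w3 = 1274·1274 + 200·200 + 72·72 = 1668260
λ ≈ 11862908/1668260 = 7.111

λ ≈ 7.111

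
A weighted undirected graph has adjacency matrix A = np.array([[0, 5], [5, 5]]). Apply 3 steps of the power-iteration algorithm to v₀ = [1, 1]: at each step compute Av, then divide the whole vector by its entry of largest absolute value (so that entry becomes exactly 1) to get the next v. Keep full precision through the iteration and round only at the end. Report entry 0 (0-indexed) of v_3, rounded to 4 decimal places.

0.6000

Av0 = (5.00000, 10.00000); divide by 10.00000 → v1 = (0.50000, 1.00000)
Av1 = (5.00000, 7.50000); divide by 7.50000 → v2 = (0.66667, 1.00000)
Av2 = (5.00000, 8.33333); divide by 8.33333 → v3 = (0.60000, 1.00000)
Requested entry of v3: 375/625 = 0.6000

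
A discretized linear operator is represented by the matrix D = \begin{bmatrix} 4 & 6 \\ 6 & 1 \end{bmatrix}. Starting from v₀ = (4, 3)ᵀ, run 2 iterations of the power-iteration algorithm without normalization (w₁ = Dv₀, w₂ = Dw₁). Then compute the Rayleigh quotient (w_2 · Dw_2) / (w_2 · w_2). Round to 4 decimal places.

8.6845

w1 = Dv₀ = (4·4 + 6·3; 6·4 + 1·3) = (34, 27)
w2 = Dw1 = (4·34 + 6·27; 6·34 + 1·27) = (298, 231)
Dw2 = (2578, 2019)
w2·Dw2 = 298·2578 + 231·2019 = 1234633; w2·w2 = 298·298 + 231·231 = 142165
λ ≈ 1234633/142165 = 8.6845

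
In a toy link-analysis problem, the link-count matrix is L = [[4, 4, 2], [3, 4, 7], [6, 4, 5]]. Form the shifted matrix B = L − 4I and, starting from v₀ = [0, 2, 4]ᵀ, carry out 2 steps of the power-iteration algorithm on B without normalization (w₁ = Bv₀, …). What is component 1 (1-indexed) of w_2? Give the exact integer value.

B = L − 4I has rows (0, 4, 2); (3, 0, 7); (6, 4, 1)
w1 = Bv₀ = (0·0 + 4·2 + 2·4; 3·0 + 0·2 + 7·4; 6·0 + 4·2 + 1·4) = (16, 28, 12)
w2 = Bw1 = (0·16 + 4·28 + 2·12; 3·16 + 0·28 + 7·12; 6·16 + 4·28 + 1·12) = (136, 132, 220)
Requested component of w2: 136

136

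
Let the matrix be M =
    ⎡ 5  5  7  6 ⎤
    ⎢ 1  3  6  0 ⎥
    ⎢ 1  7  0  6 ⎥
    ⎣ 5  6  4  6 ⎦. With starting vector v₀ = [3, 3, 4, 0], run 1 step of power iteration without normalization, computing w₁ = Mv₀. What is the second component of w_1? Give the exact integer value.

36

w1 = Mv₀ = (5·3 + 5·3 + 7·4 + 6·0; 1·3 + 3·3 + 6·4 + 0·0; 1·3 + 7·3 + 0·4 + 6·0; 5·3 + 6·3 + 4·4 + 6·0) = (58, 36, 24, 49)
The requested component of w1 is 36.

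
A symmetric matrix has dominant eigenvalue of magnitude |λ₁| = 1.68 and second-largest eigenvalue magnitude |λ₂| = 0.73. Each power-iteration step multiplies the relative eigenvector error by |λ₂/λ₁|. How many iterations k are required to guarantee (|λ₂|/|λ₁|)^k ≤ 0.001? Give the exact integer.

|λ₂/λ₁| = 0.73/1.68 = 0.43452
Need k ≥ ln(0.001) / ln(0.43452) = -6.9078 / -0.8335 ≈ 8.288
Smallest integer k satisfying the bound: 9

9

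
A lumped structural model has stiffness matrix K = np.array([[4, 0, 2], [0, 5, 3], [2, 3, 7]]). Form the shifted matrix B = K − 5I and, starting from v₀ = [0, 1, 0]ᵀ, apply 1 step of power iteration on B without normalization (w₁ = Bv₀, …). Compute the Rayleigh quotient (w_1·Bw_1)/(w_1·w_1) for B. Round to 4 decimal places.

B = K − 5I has rows (-1, 0, 2); (0, 0, 3); (2, 3, 2)
w1 = Bv₀ = ((-1)·0 + 0·1 + 2·0; 0·0 + 0·1 + 3·0; 2·0 + 3·1 + 2·0) = (0, 0, 3)
Bw1 = (6, 9, 6)
w1·Bw1 = 18; w1·w1 = 9; μ ≈ 18/9 = 2.0000

2.0000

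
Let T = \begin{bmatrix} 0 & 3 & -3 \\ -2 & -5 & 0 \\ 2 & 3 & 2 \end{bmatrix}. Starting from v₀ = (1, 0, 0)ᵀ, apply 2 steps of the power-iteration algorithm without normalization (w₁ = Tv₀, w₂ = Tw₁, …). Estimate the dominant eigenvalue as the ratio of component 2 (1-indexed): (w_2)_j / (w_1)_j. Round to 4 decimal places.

λ ≈ -5.0000

w1 = Tv₀ = (0·1 + 3·0 + (-3)·0; (-2)·1 + (-5)·0 + 0·0; 2·1 + 3·0 + 2·0) = (0, -2, 2)
w2 = Tw1 = (0·0 + 3·(-2) + (-3)·2; (-2)·0 + (-5)·(-2) + 0·2; 2·0 + 3·(-2) + 2·2) = (-12, 10, -2)
Ratio at component: 10 / -2 = -5.0000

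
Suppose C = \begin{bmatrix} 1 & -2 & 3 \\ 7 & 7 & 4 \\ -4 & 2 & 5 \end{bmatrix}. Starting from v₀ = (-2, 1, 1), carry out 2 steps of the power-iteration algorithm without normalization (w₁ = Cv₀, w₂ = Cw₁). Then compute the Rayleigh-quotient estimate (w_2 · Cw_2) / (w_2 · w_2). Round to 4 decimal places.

w1 = Cv₀ = (1·(-2) + (-2)·1 + 3·1; 7·(-2) + 7·1 + 4·1; (-4)·(-2) + 2·1 + 5·1) = (-1, -3, 15)
w2 = Cw1 = (1·(-1) + (-2)·(-3) + 3·15; 7·(-1) + 7·(-3) + 4·15; (-4)·(-1) + 2·(-3) + 5·15) = (50, 32, 73)
Cw2 = (205, 866, 229)
w2·Cw2 = 50·205 + 32·866 + 73·229 = 54679; w2·w2 = 50·50 + 32·32 + 73·73 = 8853
λ ≈ 54679/8853 = 6.1763

λ ≈ 6.1763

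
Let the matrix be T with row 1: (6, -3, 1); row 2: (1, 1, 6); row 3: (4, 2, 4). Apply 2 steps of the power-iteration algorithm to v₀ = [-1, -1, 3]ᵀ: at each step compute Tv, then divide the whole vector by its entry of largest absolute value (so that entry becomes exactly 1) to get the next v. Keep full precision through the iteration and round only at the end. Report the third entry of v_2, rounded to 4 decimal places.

Tv0 = (0.00000, 16.00000, 6.00000); divide by 16.00000 → v1 = (0.00000, 1.00000, 0.37500)
Tv1 = (-2.62500, 3.25000, 3.50000); divide by 3.50000 → v2 = (-0.75000, 0.92857, 1.00000)
Requested entry of v2: 56/56 = 1.0000

1.0000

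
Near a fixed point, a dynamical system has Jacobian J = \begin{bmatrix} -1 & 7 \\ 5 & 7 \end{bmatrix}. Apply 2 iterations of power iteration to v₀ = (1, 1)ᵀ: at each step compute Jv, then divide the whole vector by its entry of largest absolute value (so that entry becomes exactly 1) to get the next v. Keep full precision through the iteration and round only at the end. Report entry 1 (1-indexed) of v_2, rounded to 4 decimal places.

Jv0 = (6.00000, 12.00000); divide by 12.00000 → v1 = (0.50000, 1.00000)
Jv1 = (6.50000, 9.50000); divide by 9.50000 → v2 = (0.68421, 1.00000)
Requested entry of v2: 78/114 = 0.6842

0.6842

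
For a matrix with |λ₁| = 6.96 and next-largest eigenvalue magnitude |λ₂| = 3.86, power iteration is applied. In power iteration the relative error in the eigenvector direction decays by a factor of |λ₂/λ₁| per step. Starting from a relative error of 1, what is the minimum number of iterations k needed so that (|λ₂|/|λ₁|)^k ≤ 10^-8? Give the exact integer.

|λ₂/λ₁| = 3.86/6.96 = 0.55460
Need k ≥ ln(10^-8) / ln(0.55460) = -18.4207 / -0.5895 ≈ 31.247
Smallest integer k satisfying the bound: 32

32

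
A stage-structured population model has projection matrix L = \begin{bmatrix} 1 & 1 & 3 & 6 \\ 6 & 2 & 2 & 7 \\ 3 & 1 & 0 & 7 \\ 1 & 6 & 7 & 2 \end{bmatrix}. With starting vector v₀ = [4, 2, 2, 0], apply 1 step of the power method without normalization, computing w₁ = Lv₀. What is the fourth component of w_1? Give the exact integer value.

w1 = Lv₀ = (1·4 + 1·2 + 3·2 + 6·0; 6·4 + 2·2 + 2·2 + 7·0; 3·4 + 1·2 + 0·2 + 7·0; 1·4 + 6·2 + 7·2 + 2·0) = (12, 32, 14, 30)
The requested component of w1 is 30.

30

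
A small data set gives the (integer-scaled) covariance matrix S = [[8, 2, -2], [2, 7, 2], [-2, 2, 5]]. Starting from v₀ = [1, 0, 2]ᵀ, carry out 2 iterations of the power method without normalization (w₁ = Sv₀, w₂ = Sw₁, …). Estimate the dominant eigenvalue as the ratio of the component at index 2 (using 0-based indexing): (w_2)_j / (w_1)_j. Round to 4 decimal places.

5.5000

w1 = Sv₀ = (4, 6, 8)
w2 = Sw1 = (28, 66, 44)
Ratio at component: 44 / 8 = 5.5000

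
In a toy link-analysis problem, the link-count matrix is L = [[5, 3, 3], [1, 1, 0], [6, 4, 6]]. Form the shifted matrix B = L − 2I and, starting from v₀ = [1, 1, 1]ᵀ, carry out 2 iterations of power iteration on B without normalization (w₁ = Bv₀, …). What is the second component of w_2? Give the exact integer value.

B = L − 2I has rows (3, 3, 3); (1, -1, 0); (6, 4, 4)
w1 = Bv₀ = (3·1 + 3·1 + 3·1; 1·1 + (-1)·1 + 0·1; 6·1 + 4·1 + 4·1) = (9, 0, 14)
w2 = Bw1 = (3·9 + 3·0 + 3·14; 1·9 + (-1)·0 + 0·14; 6·9 + 4·0 + 4·14) = (69, 9, 110)
Requested component of w2: 9

9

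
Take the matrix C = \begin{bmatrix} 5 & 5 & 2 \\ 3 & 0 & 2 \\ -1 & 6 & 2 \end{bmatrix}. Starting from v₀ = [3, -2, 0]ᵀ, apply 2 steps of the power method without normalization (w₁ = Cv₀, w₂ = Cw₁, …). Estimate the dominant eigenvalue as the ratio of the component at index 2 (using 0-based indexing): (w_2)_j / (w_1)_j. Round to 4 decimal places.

-1.2667

w1 = Cv₀ = (5·3 + 5·(-2) + 2·0; 3·3 + 0·(-2) + 2·0; (-1)·3 + 6·(-2) + 2·0) = (5, 9, -15)
w2 = Cw1 = (5·5 + 5·9 + 2·(-15); 3·5 + 0·9 + 2·(-15); (-1)·5 + 6·9 + 2·(-15)) = (40, -15, 19)
Ratio at component: 19 / -15 = -1.2667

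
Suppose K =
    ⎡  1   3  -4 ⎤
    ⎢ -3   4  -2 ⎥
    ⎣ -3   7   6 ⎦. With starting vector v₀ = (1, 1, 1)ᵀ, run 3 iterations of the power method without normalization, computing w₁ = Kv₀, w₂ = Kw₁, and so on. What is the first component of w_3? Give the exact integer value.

w1 = Kv₀ = (0, -1, 10)
w2 = Kw1 = (-43, -24, 53)
w3 = Kw2 = (-327, -73, 279)
The requested component of w3 is -327.

-327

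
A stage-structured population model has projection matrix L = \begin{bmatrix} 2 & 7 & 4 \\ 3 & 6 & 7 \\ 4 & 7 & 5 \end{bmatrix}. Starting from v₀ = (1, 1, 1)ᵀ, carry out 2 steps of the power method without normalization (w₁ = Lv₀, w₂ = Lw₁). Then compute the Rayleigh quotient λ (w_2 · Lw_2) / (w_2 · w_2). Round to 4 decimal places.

w1 = Lv₀ = (13, 16, 16)
w2 = Lw1 = (202, 247, 244)
Lw2 = (3109, 3796, 3757)
w2·Lw2 = 202·3109 + 247·3796 + 244·3757 = 2482338; w2·w2 = 202·202 + 247·247 + 244·244 = 161349
λ ≈ 2482338/161349 = 15.3849

λ ≈ 15.3849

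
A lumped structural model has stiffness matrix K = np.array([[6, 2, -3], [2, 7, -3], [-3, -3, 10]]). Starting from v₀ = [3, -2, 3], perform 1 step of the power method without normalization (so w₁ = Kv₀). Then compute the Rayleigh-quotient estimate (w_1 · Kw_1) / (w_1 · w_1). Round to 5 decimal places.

w1 = Kv₀ = (5, -17, 27)
Kw1 = (-85, -190, 306)
w1·Kw1 = 5·(-85) + (-17)·(-190) + 27·306 = 11067; w1·w1 = 5·5 + (-17)·(-17) + 27·27 = 1043
λ ≈ 11067/1043 = 10.61074

λ ≈ 10.61074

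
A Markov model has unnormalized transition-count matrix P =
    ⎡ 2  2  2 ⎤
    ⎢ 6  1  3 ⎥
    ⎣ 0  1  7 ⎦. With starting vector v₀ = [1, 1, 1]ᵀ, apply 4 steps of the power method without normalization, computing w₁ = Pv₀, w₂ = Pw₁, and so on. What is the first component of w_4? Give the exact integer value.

2912

w1 = Pv₀ = (2·1 + 2·1 + 2·1; 6·1 + 1·1 + 3·1; 0·1 + 1·1 + 7·1) = (6, 10, 8)
w2 = Pw1 = (2·6 + 2·10 + 2·8; 6·6 + 1·10 + 3·8; 0·6 + 1·10 + 7·8) = (48, 70, 66)
w3 = Pw2 = (368, 556, 532)
w4 = Pw3 = (2912, 4360, 4280)
The requested component of w4 is 2912.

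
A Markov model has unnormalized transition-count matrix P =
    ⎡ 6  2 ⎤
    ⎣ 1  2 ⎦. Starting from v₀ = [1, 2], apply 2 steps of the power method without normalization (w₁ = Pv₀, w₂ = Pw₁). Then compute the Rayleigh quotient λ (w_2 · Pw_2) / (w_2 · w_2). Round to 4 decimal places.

6.4906

w1 = Pv₀ = (6·1 + 2·2; 1·1 + 2·2) = (10, 5)
w2 = Pw1 = (6·10 + 2·5; 1·10 + 2·5) = (70, 20)
Pw2 = (460, 110)
w2·Pw2 = 70·460 + 20·110 = 34400; w2·w2 = 70·70 + 20·20 = 5300
λ ≈ 34400/5300 = 6.4906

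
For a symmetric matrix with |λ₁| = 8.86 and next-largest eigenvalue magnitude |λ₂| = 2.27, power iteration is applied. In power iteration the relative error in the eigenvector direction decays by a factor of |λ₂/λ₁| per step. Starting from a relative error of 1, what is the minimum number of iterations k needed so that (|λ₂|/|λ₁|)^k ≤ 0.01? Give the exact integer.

4

|λ₂/λ₁| = 2.27/8.86 = 0.25621
Need k ≥ ln(0.01) / ln(0.25621) = -4.6052 / -1.3618 ≈ 3.382
Smallest integer k satisfying the bound: 4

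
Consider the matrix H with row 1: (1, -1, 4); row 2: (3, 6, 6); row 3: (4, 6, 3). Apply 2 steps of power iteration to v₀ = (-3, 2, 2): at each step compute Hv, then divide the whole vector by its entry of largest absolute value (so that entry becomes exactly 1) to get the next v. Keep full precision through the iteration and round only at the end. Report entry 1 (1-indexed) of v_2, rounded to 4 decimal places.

0.0889

Hv0 = (3.00000, 15.00000, 6.00000); divide by 15.00000 → v1 = (0.20000, 1.00000, 0.40000)
Hv1 = (0.80000, 9.00000, 8.00000); divide by 9.00000 → v2 = (0.08889, 1.00000, 0.88889)
Requested entry of v2: 12/135 = 0.0889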